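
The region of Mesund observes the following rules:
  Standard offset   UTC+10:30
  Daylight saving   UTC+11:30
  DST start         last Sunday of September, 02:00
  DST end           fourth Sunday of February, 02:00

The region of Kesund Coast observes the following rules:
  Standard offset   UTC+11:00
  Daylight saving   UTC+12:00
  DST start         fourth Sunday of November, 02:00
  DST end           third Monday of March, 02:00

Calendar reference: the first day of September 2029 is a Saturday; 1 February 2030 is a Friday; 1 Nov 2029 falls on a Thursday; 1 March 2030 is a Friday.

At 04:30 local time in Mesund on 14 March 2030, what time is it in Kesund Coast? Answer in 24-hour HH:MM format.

06:00

1 September 2029 is a Saturday, so Sundays fall on 2, 9, 16, 23, 30; the last is September 30.
1 February 2030 is a Friday, so the first Sunday is February 3 and the fourth is February 24.
14 March 2030 is outside the daylight-saving period (30 September 2029 – 24 February 2030), so Mesund is on standard time, UTC+10:30.
04:30 Mesund − 10h30m = 18:00 UTC (rolling into the previous day, 13 March 2030).
1 November 2029 is a Thursday, so the first Sunday is November 4 and the fourth is November 25.
1 March 2030 is a Friday, so the first Monday is March 4 and the third is March 18.
At the standard offset (UTC+11:00), 18:00 UTC + 11h = 05:00 Kesund Coast standard time (rolling into the next day, 14 March 2030).
Daylight saving runs 25 November 2029 – 18 March 2030; the standard-time date in Kesund Coast, 14 March 2030, is inside that window, so Kesund Coast is at UTC+12:00.
18:00 UTC + 12h = 06:00 Kesund Coast (rolling into the next day, 14 March 2030).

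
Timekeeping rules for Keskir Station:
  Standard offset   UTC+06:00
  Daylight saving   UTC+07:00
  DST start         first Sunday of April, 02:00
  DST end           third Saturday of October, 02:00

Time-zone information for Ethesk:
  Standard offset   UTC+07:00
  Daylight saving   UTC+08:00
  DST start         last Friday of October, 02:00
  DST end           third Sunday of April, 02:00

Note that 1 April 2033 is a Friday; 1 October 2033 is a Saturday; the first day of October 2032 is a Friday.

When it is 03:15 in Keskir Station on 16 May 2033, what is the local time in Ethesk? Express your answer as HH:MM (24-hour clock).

1 April 2033 is a Friday, so the first Sunday is April 3.
1 October 2033 is a Saturday, so the first Saturday is October 1 and the third is October 15.
16 May 2033 falls between 3 April and 15 October, so daylight saving is in effect and Keskir Station is at UTC+07:00.
03:15 Keskir Station − 7h = 20:15 UTC (rolling into the previous day, 15 May 2033).
1 October 2032 is a Friday, so Fridays fall on 1, 8, 15, 22, 29; the last is October 29.
1 April 2033 is a Friday, so the first Sunday is April 3 and the third is April 17.
At the standard offset (UTC+07:00), 20:15 UTC + 7h = 03:15 Ethesk standard time (rolling into the next day, 16 May 2033).
Daylight saving runs 29 October 2032 – 17 April 2033; the standard-time date in Ethesk, 16 May 2033, is outside that window, so Ethesk is on standard time at UTC+07:00.
20:15 UTC + 7h = 03:15 Ethesk (rolling into the next day, 16 May 2033).

03:15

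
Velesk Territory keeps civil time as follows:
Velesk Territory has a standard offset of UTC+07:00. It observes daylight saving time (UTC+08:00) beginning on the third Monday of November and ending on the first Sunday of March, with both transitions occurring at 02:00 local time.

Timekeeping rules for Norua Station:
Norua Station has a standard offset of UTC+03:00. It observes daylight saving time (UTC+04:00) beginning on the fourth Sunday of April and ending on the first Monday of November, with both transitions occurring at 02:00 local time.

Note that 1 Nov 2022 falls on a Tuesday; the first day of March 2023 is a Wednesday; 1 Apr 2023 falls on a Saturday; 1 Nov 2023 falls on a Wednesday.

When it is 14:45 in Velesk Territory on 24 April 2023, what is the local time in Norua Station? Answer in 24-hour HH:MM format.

11:45

1 November 2022 is a Tuesday, so the first Monday is November 7 and the third is November 21.
1 March 2023 is a Wednesday, so the first Sunday is March 5.
Daylight saving runs 21 November 2022 – 5 March 2023; 24 April 2023 is outside that window, so Velesk Territory is on standard time at UTC+07:00.
14:45 Velesk Territory − 7h = 07:45 UTC.
1 April 2023 is a Saturday, so the first Sunday is April 2 and the fourth is April 23.
1 November 2023 is a Wednesday, so the first Monday is November 6.
At the standard offset (UTC+03:00), 07:45 UTC + 3h = 10:45 Norua Station standard time.
The standard-time date in Norua Station, 24 April 2023, falls between 23 April and 6 November, so daylight saving is in effect and Norua Station is at UTC+04:00.
07:45 UTC + 4h = 11:45 Norua Station.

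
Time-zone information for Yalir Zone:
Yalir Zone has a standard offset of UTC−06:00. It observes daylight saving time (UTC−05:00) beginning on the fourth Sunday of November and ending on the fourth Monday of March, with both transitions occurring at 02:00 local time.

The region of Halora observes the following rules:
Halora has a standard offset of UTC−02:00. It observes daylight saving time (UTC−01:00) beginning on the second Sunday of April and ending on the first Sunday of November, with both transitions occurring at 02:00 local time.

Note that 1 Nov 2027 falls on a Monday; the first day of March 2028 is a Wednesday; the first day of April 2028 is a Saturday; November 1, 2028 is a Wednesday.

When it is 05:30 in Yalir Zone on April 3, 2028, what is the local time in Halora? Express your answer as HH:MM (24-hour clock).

09:30

1 November 2027 is a Monday, so the first Sunday is November 7 and the fourth is November 28.
1 March 2028 is a Wednesday, so the first Monday is March 6 and the fourth is March 27.
April 3, 2028 is outside the daylight-saving period (28 November 2027 – 27 March 2028), so Yalir Zone is on standard time, UTC−06:00.
05:30 Yalir Zone + 6h = 11:30 UTC.
1 April 2028 is a Saturday, so the first Sunday is April 2 and the second is April 9.
1 November 2028 is a Wednesday, so the first Sunday is November 5.
At the standard offset (UTC−02:00), 11:30 UTC − 2h = 09:30 Halora standard time.
The standard-time date in Halora, April 3, 2028, does not fall between 9 April and 5 November, so daylight saving is not in effect and Halora is at UTC−02:00.
11:30 UTC − 2h = 09:30 Halora.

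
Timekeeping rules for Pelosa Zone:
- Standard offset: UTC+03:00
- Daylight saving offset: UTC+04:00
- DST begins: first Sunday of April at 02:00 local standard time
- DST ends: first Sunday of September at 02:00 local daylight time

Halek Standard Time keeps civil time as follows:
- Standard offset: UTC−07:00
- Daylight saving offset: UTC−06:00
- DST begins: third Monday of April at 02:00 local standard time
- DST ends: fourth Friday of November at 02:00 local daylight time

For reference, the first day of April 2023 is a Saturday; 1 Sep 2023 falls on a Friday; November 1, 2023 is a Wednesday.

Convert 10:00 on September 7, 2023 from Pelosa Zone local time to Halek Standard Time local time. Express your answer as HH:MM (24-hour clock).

01:00

1 April 2023 is a Saturday, so the first Sunday is April 2.
1 September 2023 is a Friday, so the first Sunday is September 3.
September 7, 2023 does not fall between 2 April and 3 September, so daylight saving is not in effect and Pelosa Zone is at UTC+03:00.
10:00 Pelosa Zone − 3h = 07:00 UTC.
1 April 2023 is a Saturday, so the first Monday is April 3 and the third is April 17.
1 November 2023 is a Wednesday, so the first Friday is November 3 and the fourth is November 24.
At the standard offset (UTC−07:00), 07:00 UTC − 7h = 00:00 Halek Standard Time standard time.
The standard-time date in Halek Standard Time, September 7, 2023, lies within the daylight-saving period (17 April – 24 November), so Halek Standard Time is on daylight time, UTC−06:00.
07:00 UTC − 6h = 01:00 Halek Standard Time.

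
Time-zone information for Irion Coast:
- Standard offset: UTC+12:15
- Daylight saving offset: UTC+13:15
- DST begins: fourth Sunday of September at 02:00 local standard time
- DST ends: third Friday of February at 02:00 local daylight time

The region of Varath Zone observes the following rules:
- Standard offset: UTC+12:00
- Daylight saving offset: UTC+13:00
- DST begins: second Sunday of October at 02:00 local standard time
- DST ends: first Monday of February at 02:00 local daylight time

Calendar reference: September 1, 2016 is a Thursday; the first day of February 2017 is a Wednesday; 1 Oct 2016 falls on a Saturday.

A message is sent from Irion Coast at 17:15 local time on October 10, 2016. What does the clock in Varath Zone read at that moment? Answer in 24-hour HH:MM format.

17:00

1 September 2016 is a Thursday, so the first Sunday is September 4 and the fourth is September 25.
1 February 2017 is a Wednesday, so the first Friday is February 3 and the third is February 17.
October 10, 2016 falls between 25 September 2016 and 17 February 2017, so daylight saving is in effect and Irion Coast is at UTC+13:15.
17:15 Irion Coast − 13h15m = 04:00 UTC.
1 October 2016 is a Saturday, so the first Sunday is October 2 and the second is October 9.
1 February 2017 is a Wednesday, so the first Monday is February 6.
At the standard offset (UTC+12:00), 04:00 UTC + 12h = 16:00 Varath Zone standard time.
Daylight saving runs 9 October 2016 – 6 February 2017; the standard-time date in Varath Zone, October 10, 2016, is inside that window, so Varath Zone is at UTC+13:00.
04:00 UTC + 13h = 17:00 Varath Zone.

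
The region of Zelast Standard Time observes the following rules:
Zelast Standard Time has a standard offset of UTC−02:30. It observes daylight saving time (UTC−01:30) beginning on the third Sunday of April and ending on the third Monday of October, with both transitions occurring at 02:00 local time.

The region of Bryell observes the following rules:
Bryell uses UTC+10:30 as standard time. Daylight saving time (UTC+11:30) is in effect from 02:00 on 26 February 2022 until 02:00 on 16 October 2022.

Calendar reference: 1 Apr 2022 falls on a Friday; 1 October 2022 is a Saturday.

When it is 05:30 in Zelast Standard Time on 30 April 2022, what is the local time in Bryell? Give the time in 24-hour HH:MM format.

1 April 2022 is a Friday, so the first Sunday is April 3 and the third is April 17.
1 October 2022 is a Saturday, so the first Monday is October 3 and the third is October 17.
30 April 2022 lies within the daylight-saving period (17 April – 17 October), so Zelast Standard Time is on daylight time, UTC−01:30.
05:30 Zelast Standard Time + 1h30m = 07:00 UTC.
At the standard offset (UTC+10:30), 07:00 UTC + 10h30m = 17:30 Bryell standard time.
Daylight saving runs 26 February – 16 October; the standard-time date in Bryell, 30 April 2022, is inside that window, so Bryell is at UTC+11:30.
07:00 UTC + 11h30m = 18:30 Bryell.

18:30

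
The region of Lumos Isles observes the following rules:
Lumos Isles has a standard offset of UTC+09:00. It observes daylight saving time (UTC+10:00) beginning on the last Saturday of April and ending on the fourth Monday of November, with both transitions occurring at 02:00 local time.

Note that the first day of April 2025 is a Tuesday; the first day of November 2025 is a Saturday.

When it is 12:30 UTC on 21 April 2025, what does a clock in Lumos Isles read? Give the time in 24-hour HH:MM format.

21:30

1 April 2025 is a Tuesday, so Saturdays fall on 5, 12, 19, 26; the last is April 26.
1 November 2025 is a Saturday, so the first Monday is November 3 and the fourth is November 24.
At the standard offset (UTC+09:00), 12:30 UTC + 9h = 21:30 Lumos Isles standard time.
The standard-time date in Lumos Isles, 21 April 2025, is outside the daylight-saving period (26 April – 24 November), so Lumos Isles is on standard time, UTC+09:00.
12:30 UTC + 9h = 21:30 local.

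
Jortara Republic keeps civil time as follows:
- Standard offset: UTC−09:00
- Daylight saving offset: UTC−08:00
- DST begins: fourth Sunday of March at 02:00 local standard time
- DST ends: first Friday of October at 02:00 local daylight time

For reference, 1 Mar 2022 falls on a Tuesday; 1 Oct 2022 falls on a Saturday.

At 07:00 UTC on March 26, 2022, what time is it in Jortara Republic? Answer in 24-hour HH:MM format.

1 March 2022 is a Tuesday, so the first Sunday is March 6 and the fourth is March 27.
1 October 2022 is a Saturday, so the first Friday is October 7.
At the standard offset (UTC−09:00), 07:00 UTC − 9h = 22:00 Jortara Republic standard time (rolling into the previous day, 25 March 2022).
Daylight saving runs 27 March – 7 October; the standard-time date in Jortara Republic, March 25, 2022, is outside that window, so Jortara Republic is on standard time at UTC−09:00.
07:00 UTC − 9h = 22:00 local (rolling into the previous day, 25 March 2022).

22:00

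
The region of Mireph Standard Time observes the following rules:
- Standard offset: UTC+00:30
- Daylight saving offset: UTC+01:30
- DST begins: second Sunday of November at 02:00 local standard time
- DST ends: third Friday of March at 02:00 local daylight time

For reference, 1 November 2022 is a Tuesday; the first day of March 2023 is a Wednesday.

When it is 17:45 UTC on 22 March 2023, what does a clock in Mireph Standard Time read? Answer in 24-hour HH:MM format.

1 November 2022 is a Tuesday, so the first Sunday is November 6 and the second is November 13.
1 March 2023 is a Wednesday, so the first Friday is March 3 and the third is March 17.
At the standard offset (UTC+00:30), 17:45 UTC + 0h30m = 18:15 Mireph Standard Time standard time.
The standard-time date in Mireph Standard Time, 22 March 2023, does not fall between 13 November 2022 and 17 March 2023, so daylight saving is not in effect and Mireph Standard Time is at UTC+00:30.
17:45 UTC + 0h30m = 18:15 local.

18:15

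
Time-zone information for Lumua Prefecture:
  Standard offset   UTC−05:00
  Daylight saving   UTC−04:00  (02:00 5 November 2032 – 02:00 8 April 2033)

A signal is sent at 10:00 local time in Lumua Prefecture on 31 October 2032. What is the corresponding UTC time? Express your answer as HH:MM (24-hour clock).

31 October 2032 does not fall between 5 November 2032 and 8 April 2033, so daylight saving is not in effect and Lumua Prefecture is at UTC−05:00.
10:00 local + 5h = 15:00 UTC.

15:00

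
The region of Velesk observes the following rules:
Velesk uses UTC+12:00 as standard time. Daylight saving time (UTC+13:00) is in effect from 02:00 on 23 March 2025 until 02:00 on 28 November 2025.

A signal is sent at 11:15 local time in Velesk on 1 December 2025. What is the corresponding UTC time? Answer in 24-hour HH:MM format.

1 December 2025 is outside the daylight-saving period (23 March – 28 November), so Velesk is on standard time, UTC+12:00.
11:15 local − 12h = 23:15 UTC (rolling into the previous day, 30 November 2025).

23:15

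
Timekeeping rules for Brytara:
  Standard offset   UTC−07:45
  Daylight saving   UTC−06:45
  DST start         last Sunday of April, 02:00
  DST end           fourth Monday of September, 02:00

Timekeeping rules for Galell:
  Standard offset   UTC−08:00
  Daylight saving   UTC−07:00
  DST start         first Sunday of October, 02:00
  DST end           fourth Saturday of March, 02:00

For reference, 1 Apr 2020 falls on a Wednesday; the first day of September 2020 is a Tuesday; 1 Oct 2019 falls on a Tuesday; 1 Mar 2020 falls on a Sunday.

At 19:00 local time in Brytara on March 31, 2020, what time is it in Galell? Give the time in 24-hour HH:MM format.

1 April 2020 is a Wednesday, so Sundays fall on 5, 12, 19, 26; the last is April 26.
1 September 2020 is a Tuesday, so the first Monday is September 7 and the fourth is September 28.
Daylight saving runs 26 April – 28 September; March 31, 2020 is outside that window, so Brytara is on standard time at UTC−07:45.
19:00 Brytara + 7h45m = 02:45 UTC (rolling into the next day, 1 April 2020).
1 October 2019 is a Tuesday, so the first Sunday is October 6.
1 March 2020 is a Sunday, so the first Saturday is March 7 and the fourth is March 28.
At the standard offset (UTC−08:00), 02:45 UTC − 8h = 18:45 Galell standard time (rolling into the previous day, 31 March 2020).
The standard-time date in Galell, March 31, 2020, does not fall between 6 October 2019 and 28 March 2020, so daylight saving is not in effect and Galell is at UTC−08:00.
02:45 UTC − 8h = 18:45 Galell (rolling into the previous day, 31 March 2020).

18:45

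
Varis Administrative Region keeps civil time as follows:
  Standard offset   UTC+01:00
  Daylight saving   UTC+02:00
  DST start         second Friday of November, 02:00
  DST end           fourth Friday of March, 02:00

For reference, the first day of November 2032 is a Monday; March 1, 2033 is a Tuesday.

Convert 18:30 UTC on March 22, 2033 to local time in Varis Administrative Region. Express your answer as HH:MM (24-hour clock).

20:30

1 November 2032 is a Monday, so the first Friday is November 5 and the second is November 12.
1 March 2033 is a Tuesday, so the first Friday is March 4 and the fourth is March 25.
At the standard offset (UTC+01:00), 18:30 UTC + 1h = 19:30 Varis Administrative Region standard time.
The standard-time date in Varis Administrative Region, March 22, 2033, falls between 12 November 2032 and 25 March 2033, so daylight saving is in effect and Varis Administrative Region is at UTC+02:00.
18:30 UTC + 2h = 20:30 local.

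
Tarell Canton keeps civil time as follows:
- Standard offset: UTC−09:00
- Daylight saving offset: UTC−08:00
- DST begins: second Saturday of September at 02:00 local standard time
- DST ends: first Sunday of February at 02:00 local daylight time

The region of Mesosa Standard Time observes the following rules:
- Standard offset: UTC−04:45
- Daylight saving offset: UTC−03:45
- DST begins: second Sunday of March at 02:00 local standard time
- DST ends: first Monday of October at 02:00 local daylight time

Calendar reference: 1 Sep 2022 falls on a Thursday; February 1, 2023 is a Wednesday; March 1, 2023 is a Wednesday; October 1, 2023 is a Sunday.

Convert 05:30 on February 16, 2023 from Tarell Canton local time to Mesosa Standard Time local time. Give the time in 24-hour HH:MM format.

1 September 2022 is a Thursday, so the first Saturday is September 3 and the second is September 10.
1 February 2023 is a Wednesday, so the first Sunday is February 5.
February 16, 2023 is outside the daylight-saving period (10 September 2022 – 5 February 2023), so Tarell Canton is on standard time, UTC−09:00.
05:30 Tarell Canton + 9h = 14:30 UTC.
1 March 2023 is a Wednesday, so the first Sunday is March 5 and the second is March 12.
1 October 2023 is a Sunday, so the first Monday is October 2.
At the standard offset (UTC−04:45), 14:30 UTC − 4h45m = 09:45 Mesosa Standard Time standard time.
The standard-time date in Mesosa Standard Time, February 16, 2023, is outside the daylight-saving period (12 March – 2 October), so Mesosa Standard Time is on standard time, UTC−04:45.
14:30 UTC − 4h45m = 09:45 Mesosa Standard Time.

09:45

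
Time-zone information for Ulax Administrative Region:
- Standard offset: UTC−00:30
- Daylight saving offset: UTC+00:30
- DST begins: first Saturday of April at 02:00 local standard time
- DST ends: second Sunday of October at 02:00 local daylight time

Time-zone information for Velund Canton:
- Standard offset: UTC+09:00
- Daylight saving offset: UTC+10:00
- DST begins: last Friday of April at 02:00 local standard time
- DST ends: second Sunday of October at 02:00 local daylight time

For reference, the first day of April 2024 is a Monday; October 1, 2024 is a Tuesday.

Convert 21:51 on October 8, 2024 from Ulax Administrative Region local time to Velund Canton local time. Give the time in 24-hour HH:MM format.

07:21

1 April 2024 is a Monday, so the first Saturday is April 6.
1 October 2024 is a Tuesday, so the first Sunday is October 6 and the second is October 13.
October 8, 2024 falls between 6 April and 13 October, so daylight saving is in effect and Ulax Administrative Region is at UTC+00:30.
21:51 Ulax Administrative Region − 0h30m = 21:21 UTC.
1 April 2024 is a Monday, so Fridays fall on 5, 12, 19, 26; the last is April 26.
1 October 2024 is a Tuesday, so the first Sunday is October 6 and the second is October 13.
At the standard offset (UTC+09:00), 21:21 UTC + 9h = 06:21 Velund Canton standard time (rolling into the next day, 9 October 2024).
The standard-time date in Velund Canton, October 9, 2024, lies within the daylight-saving period (26 April – 13 October), so Velund Canton is on daylight time, UTC+10:00.
21:21 UTC + 10h = 07:21 Velund Canton (rolling into the next day, 9 October 2024).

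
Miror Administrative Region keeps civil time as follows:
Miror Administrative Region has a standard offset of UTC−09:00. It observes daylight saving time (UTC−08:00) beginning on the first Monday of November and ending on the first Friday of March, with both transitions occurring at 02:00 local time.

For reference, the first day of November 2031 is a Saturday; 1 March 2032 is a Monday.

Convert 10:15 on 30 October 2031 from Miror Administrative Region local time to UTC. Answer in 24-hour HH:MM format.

1 November 2031 is a Saturday, so the first Monday is November 3.
1 March 2032 is a Monday, so the first Friday is March 5.
30 October 2031 is outside the daylight-saving period (3 November 2031 – 5 March 2032), so Miror Administrative Region is on standard time, UTC−09:00.
10:15 local + 9h = 19:15 UTC.

19:15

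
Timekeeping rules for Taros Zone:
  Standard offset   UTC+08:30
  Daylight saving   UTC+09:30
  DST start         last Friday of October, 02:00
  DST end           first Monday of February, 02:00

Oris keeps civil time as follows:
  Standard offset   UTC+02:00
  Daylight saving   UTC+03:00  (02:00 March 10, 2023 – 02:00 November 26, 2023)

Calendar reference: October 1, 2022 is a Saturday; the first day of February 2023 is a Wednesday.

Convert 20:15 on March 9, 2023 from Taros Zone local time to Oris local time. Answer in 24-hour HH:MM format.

1 October 2022 is a Saturday, so Fridays fall on 7, 14, 21, 28; the last is October 28.
1 February 2023 is a Wednesday, so the first Monday is February 6.
March 9, 2023 does not fall between 28 October 2022 and 6 February 2023, so daylight saving is not in effect and Taros Zone is at UTC+08:30.
20:15 Taros Zone − 8h30m = 11:45 UTC.
At the standard offset (UTC+02:00), 11:45 UTC + 2h = 13:45 Oris standard time.
The standard-time date in Oris, March 9, 2023, is outside the daylight-saving period (10 March – 26 November), so Oris is on standard time, UTC+02:00.
11:45 UTC + 2h = 13:45 Oris.

13:45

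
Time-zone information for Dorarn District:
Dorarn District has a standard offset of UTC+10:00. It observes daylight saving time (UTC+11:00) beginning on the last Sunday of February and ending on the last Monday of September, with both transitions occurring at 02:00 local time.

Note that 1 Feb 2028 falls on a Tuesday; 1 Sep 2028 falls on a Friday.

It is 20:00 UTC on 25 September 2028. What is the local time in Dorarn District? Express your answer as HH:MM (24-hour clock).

1 February 2028 is a Tuesday, so Sundays fall on 6, 13, 20, 27; the last is February 27.
1 September 2028 is a Friday, so Mondays fall on 4, 11, 18, 25; the last is September 25.
At the standard offset (UTC+10:00), 20:00 UTC + 10h = 06:00 Dorarn District standard time (rolling into the next day, 26 September 2028).
Daylight saving runs 27 February – 25 September; the standard-time date in Dorarn District, 26 September 2028, is outside that window, so Dorarn District is on standard time at UTC+10:00.
20:00 UTC + 10h = 06:00 local (rolling into the next day, 26 September 2028).

06:00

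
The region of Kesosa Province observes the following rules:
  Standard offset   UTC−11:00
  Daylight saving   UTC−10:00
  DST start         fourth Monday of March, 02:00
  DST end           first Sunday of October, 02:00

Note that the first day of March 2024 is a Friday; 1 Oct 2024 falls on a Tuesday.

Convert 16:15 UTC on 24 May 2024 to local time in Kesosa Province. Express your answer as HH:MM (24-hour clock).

1 March 2024 is a Friday, so the first Monday is March 4 and the fourth is March 25.
1 October 2024 is a Tuesday, so the first Sunday is October 6.
At the standard offset (UTC−11:00), 16:15 UTC − 11h = 05:15 Kesosa Province standard time.
The standard-time date in Kesosa Province, 24 May 2024, falls between 25 March and 6 October, so daylight saving is in effect and Kesosa Province is at UTC−10:00.
16:15 UTC − 10h = 06:15 local.

06:15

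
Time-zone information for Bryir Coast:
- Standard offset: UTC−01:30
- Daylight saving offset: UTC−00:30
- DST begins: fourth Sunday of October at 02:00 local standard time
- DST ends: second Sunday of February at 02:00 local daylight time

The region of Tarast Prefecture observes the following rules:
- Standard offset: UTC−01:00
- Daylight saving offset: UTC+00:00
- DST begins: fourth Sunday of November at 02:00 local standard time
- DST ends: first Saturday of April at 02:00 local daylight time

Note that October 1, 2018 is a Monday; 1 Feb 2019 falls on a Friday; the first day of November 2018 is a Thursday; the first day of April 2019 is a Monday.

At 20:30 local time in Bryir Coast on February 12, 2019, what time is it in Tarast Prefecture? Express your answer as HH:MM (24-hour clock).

1 October 2018 is a Monday, so the first Sunday is October 7 and the fourth is October 28.
1 February 2019 is a Friday, so the first Sunday is February 3 and the second is February 10.
February 12, 2019 is outside the daylight-saving period (28 October 2018 – 10 February 2019), so Bryir Coast is on standard time, UTC−01:30.
20:30 Bryir Coast + 1h30m = 22:00 UTC.
1 November 2018 is a Thursday, so the first Sunday is November 4 and the fourth is November 25.
1 April 2019 is a Monday, so the first Saturday is April 6.
At the standard offset (UTC−01:00), 22:00 UTC − 1h = 21:00 Tarast Prefecture standard time.
Daylight saving runs 25 November 2018 – 6 April 2019; the standard-time date in Tarast Prefecture, February 12, 2019, is inside that window, so Tarast Prefecture is at UTC+00:00.
22:00 UTC + 0h = 22:00 Tarast Prefecture.

22:00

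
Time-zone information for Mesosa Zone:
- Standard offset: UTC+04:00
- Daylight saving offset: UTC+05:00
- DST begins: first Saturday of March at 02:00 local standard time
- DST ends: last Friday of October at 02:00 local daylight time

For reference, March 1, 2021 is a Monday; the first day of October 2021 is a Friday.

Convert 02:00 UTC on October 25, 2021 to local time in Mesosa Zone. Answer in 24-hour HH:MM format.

1 March 2021 is a Monday, so the first Saturday is March 6.
1 October 2021 is a Friday, so Fridays fall on 1, 8, 15, 22, 29; the last is October 29.
At the standard offset (UTC+04:00), 02:00 UTC + 4h = 06:00 Mesosa Zone standard time.
The standard-time date in Mesosa Zone, October 25, 2021, falls between 6 March and 29 October, so daylight saving is in effect and Mesosa Zone is at UTC+05:00.
02:00 UTC + 5h = 07:00 local.

07:00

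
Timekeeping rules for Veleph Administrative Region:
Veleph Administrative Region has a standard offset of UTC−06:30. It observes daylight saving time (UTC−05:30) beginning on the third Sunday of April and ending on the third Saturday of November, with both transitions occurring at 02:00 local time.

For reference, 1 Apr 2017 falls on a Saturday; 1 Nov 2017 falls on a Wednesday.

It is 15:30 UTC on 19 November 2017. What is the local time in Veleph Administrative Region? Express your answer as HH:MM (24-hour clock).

09:00

1 April 2017 is a Saturday, so the first Sunday is April 2 and the third is April 16.
1 November 2017 is a Wednesday, so the first Saturday is November 4 and the third is November 18.
At the standard offset (UTC−06:30), 15:30 UTC − 6h30m = 09:00 Veleph Administrative Region standard time.
Daylight saving runs 16 April – 18 November; the standard-time date in Veleph Administrative Region, 19 November 2017, is outside that window, so Veleph Administrative Region is on standard time at UTC−06:30.
15:30 UTC − 6h30m = 09:00 local.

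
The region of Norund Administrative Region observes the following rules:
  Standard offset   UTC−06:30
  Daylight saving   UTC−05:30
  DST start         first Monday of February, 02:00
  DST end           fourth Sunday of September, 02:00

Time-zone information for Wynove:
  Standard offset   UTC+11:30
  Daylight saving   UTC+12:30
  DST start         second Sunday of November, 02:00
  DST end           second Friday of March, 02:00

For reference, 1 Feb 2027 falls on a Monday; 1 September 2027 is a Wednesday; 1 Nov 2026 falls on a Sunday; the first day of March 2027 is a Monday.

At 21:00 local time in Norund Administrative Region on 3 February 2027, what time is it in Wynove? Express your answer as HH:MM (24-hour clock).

15:00

1 February 2027 is a Monday, so the first Monday is February 1.
1 September 2027 is a Wednesday, so the first Sunday is September 5 and the fourth is September 26.
3 February 2027 falls between 1 February and 26 September, so daylight saving is in effect and Norund Administrative Region is at UTC−05:30.
21:00 Norund Administrative Region + 5h30m = 02:30 UTC (rolling into the next day, 4 February 2027).
1 November 2026 is a Sunday, so the first Sunday is November 1 and the second is November 8.
1 March 2027 is a Monday, so the first Friday is March 5 and the second is March 12.
At the standard offset (UTC+11:30), 02:30 UTC + 11h30m = 14:00 Wynove standard time.
Daylight saving runs 8 November 2026 – 12 March 2027; the standard-time date in Wynove, 4 February 2027, is inside that window, so Wynove is at UTC+12:30.
02:30 UTC + 12h30m = 15:00 Wynove.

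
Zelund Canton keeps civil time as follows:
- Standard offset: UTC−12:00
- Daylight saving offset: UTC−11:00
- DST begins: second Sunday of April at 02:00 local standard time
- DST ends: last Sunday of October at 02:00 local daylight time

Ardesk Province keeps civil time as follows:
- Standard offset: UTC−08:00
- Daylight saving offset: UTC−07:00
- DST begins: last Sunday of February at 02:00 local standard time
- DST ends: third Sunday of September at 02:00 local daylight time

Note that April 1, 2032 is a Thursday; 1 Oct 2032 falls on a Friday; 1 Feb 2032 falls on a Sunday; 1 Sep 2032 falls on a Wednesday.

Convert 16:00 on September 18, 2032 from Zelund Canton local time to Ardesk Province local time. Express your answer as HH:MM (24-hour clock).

1 April 2032 is a Thursday, so the first Sunday is April 4 and the second is April 11.
1 October 2032 is a Friday, so Sundays fall on 3, 10, 17, 24, 31; the last is October 31.
September 18, 2032 lies within the daylight-saving period (11 April – 31 October), so Zelund Canton is on daylight time, UTC−11:00.
16:00 Zelund Canton + 11h = 03:00 UTC (rolling into the next day, 19 September 2032).
1 February 2032 is a Sunday, so Sundays fall on 1, 8, 15, 22, 29; the last is February 29.
1 September 2032 is a Wednesday, so the first Sunday is September 5 and the third is September 19.
At the standard offset (UTC−08:00), 03:00 UTC − 8h = 19:00 Ardesk Province standard time (rolling into the previous day, 18 September 2032).
Daylight saving runs 29 February – 19 September; the standard-time date in Ardesk Province, September 18, 2032, is inside that window, so Ardesk Province is at UTC−07:00.
03:00 UTC − 7h = 20:00 Ardesk Province (rolling into the previous day, 18 September 2032).

20:00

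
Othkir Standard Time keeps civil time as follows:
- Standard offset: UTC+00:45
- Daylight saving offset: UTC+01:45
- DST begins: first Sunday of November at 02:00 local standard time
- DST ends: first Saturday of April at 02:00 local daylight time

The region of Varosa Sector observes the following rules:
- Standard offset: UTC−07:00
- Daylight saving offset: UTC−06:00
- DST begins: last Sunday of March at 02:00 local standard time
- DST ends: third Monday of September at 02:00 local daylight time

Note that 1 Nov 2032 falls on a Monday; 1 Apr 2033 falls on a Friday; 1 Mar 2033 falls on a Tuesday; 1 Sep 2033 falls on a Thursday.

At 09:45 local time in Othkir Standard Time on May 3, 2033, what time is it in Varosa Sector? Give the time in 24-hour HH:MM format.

03:00

1 November 2032 is a Monday, so the first Sunday is November 7.
1 April 2033 is a Friday, so the first Saturday is April 2.
Daylight saving runs 7 November 2032 – 2 April 2033; May 3, 2033 is outside that window, so Othkir Standard Time is on standard time at UTC+00:45.
09:45 Othkir Standard Time − 0h45m = 09:00 UTC.
1 March 2033 is a Tuesday, so Sundays fall on 6, 13, 20, 27; the last is March 27.
1 September 2033 is a Thursday, so the first Monday is September 5 and the third is September 19.
At the standard offset (UTC−07:00), 09:00 UTC − 7h = 02:00 Varosa Sector standard time.
Daylight saving runs 27 March – 19 September; the standard-time date in Varosa Sector, May 3, 2033, is inside that window, so Varosa Sector is at UTC−06:00.
09:00 UTC − 6h = 03:00 Varosa Sector.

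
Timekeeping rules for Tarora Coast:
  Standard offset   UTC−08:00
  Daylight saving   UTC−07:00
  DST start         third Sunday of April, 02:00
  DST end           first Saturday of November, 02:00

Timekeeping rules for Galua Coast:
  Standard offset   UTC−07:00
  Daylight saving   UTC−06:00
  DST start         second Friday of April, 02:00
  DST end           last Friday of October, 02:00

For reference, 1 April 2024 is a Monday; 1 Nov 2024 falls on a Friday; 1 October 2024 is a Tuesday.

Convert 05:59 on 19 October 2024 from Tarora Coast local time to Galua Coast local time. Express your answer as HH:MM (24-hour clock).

06:59

1 April 2024 is a Monday, so the first Sunday is April 7 and the third is April 21.
1 November 2024 is a Friday, so the first Saturday is November 2.
19 October 2024 lies within the daylight-saving period (21 April – 2 November), so Tarora Coast is on daylight time, UTC−07:00.
05:59 Tarora Coast + 7h = 12:59 UTC.
1 April 2024 is a Monday, so the first Friday is April 5 and the second is April 12.
1 October 2024 is a Tuesday, so Fridays fall on 4, 11, 18, 25; the last is October 25.
At the standard offset (UTC−07:00), 12:59 UTC − 7h = 05:59 Galua Coast standard time.
The standard-time date in Galua Coast, 19 October 2024, lies within the daylight-saving period (12 April – 25 October), so Galua Coast is on daylight time, UTC−06:00.
12:59 UTC − 6h = 06:59 Galua Coast.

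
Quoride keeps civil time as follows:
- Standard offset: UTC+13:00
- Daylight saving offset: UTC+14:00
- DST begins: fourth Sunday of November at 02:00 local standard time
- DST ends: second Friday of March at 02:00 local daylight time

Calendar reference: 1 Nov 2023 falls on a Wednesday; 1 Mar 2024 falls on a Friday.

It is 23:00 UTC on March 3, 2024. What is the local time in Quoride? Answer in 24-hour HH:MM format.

1 November 2023 is a Wednesday, so the first Sunday is November 5 and the fourth is November 26.
1 March 2024 is a Friday, so the first Friday is March 1 and the second is March 8.
At the standard offset (UTC+13:00), 23:00 UTC + 13h = 12:00 Quoride standard time (rolling into the next day, 4 March 2024).
Daylight saving runs 26 November 2023 – 8 March 2024; the standard-time date in Quoride, March 4, 2024, is inside that window, so Quoride is at UTC+14:00.
23:00 UTC + 14h = 13:00 local (rolling into the next day, 4 March 2024).

13:00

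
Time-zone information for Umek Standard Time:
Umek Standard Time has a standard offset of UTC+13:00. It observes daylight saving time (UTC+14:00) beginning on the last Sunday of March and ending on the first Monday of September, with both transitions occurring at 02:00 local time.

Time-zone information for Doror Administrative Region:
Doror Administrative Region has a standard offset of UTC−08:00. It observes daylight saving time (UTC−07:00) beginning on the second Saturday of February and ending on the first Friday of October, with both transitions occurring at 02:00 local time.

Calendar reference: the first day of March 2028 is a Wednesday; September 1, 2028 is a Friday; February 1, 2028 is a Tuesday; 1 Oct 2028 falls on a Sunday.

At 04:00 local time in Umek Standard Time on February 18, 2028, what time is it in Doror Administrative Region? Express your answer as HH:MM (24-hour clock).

1 March 2028 is a Wednesday, so Sundays fall on 5, 12, 19, 26; the last is March 26.
1 September 2028 is a Friday, so the first Monday is September 4.
February 18, 2028 does not fall between 26 March and 4 September, so daylight saving is not in effect and Umek Standard Time is at UTC+13:00.
04:00 Umek Standard Time − 13h = 15:00 UTC (rolling into the previous day, 17 February 2028).
1 February 2028 is a Tuesday, so the first Saturday is February 5 and the second is February 12.
1 October 2028 is a Sunday, so the first Friday is October 6.
At the standard offset (UTC−08:00), 15:00 UTC − 8h = 07:00 Doror Administrative Region standard time.
Daylight saving runs 12 February – 6 October; the standard-time date in Doror Administrative Region, February 17, 2028, is inside that window, so Doror Administrative Region is at UTC−07:00.
15:00 UTC − 7h = 08:00 Doror Administrative Region.

08:00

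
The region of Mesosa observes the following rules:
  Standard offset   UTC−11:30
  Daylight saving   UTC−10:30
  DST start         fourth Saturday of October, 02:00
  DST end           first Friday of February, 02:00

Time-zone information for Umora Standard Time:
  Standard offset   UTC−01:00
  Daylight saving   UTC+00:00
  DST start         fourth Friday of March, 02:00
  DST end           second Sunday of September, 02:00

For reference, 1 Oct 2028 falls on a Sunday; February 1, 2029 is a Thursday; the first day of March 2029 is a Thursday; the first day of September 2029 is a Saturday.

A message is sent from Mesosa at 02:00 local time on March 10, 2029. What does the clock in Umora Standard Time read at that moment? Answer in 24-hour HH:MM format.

1 October 2028 is a Sunday, so the first Saturday is October 7 and the fourth is October 28.
1 February 2029 is a Thursday, so the first Friday is February 2.
March 10, 2029 does not fall between 28 October 2028 and 2 February 2029, so daylight saving is not in effect and Mesosa is at UTC−11:30.
02:00 Mesosa + 11h30m = 13:30 UTC.
1 March 2029 is a Thursday, so the first Friday is March 2 and the fourth is March 23.
1 September 2029 is a Saturday, so the first Sunday is September 2 and the second is September 9.
At the standard offset (UTC−01:00), 13:30 UTC − 1h = 12:30 Umora Standard Time standard time.
Daylight saving runs 23 March – 9 September; the standard-time date in Umora Standard Time, March 10, 2029, is outside that window, so Umora Standard Time is on standard time at UTC−01:00.
13:30 UTC − 1h = 12:30 Umora Standard Time.

12:30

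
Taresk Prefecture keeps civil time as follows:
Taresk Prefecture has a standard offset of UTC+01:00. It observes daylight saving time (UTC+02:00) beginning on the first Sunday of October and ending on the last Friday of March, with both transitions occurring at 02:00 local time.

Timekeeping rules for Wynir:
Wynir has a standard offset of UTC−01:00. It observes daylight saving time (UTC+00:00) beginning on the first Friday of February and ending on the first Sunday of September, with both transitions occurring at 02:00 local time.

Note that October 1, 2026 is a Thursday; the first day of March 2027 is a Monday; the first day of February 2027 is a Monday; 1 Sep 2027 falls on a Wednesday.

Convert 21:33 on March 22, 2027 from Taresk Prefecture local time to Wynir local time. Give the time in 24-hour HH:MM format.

1 October 2026 is a Thursday, so the first Sunday is October 4.
1 March 2027 is a Monday, so Fridays fall on 5, 12, 19, 26; the last is March 26.
March 22, 2027 falls between 4 October 2026 and 26 March 2027, so daylight saving is in effect and Taresk Prefecture is at UTC+02:00.
21:33 Taresk Prefecture − 2h = 19:33 UTC.
1 February 2027 is a Monday, so the first Friday is February 5.
1 September 2027 is a Wednesday, so the first Sunday is September 5.
At the standard offset (UTC−01:00), 19:33 UTC − 1h = 18:33 Wynir standard time.
Daylight saving runs 5 February – 5 September; the standard-time date in Wynir, March 22, 2027, is inside that window, so Wynir is at UTC+00:00.
19:33 UTC + 0h = 19:33 Wynir.

19:33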